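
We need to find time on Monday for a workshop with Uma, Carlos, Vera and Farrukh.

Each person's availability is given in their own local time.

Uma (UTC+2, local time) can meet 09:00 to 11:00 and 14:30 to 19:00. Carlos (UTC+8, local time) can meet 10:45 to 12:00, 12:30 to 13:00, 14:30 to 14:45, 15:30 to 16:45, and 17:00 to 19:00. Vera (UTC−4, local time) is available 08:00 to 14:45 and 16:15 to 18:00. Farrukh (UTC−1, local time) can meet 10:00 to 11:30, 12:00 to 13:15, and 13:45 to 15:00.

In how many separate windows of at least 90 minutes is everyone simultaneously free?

0

Uma → UTC: 07:00–09:00, 12:30–17:00.
Carlos → UTC: 02:45–04:00, 04:30–05:00, 06:30–06:45, 07:30–08:45, 09:00–11:00.
Vera → UTC: 12:00–18:45, 20:15–22:00.
Farrukh → UTC: 11:00–12:30, 13:00–14:15, 14:45–16:00.
Uma ∩ Carlos: 07:30–08:45.
Uma ∩ Carlos ∩ Vera: (none).
Uma ∩ Carlos ∩ Vera ∩ Farrukh: (none).
Windows ≥ 90 min: (none).
That's 0 windows.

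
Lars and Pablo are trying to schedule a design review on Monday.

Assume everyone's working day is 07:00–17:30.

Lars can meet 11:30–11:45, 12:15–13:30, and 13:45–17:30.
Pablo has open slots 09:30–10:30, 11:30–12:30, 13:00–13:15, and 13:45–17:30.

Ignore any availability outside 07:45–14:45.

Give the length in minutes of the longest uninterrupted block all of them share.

60 minutes

Lars ∩ Pablo: 11:30–11:45, 12:15–12:30, 13:00–13:15, 13:45–17:30.
Restricted to 07:45–14:45: 11:30–11:45, 12:15–12:30, 13:00–13:15, 13:45–14:45.
Common window lengths: 15, 15, 15, 60 min; longest is 60.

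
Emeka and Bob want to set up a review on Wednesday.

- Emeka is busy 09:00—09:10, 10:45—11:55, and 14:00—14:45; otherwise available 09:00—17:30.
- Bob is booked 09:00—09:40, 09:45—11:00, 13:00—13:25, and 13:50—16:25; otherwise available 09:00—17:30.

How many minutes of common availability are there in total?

Emeka free within 09:00–17:30: 09:10–10:45, 11:55–14:00, 14:45–17:30.
Bob free within 09:00–17:30: 09:40–09:45, 11:00–13:00, 13:25–13:50, 16:25–17:30.
Emeka ∩ Bob: 09:40–09:45, 11:55–13:00, 13:25–13:50, 16:25–17:30.
Total common minutes: 5 + 65 + 25 + 65 = 160.

160 minutes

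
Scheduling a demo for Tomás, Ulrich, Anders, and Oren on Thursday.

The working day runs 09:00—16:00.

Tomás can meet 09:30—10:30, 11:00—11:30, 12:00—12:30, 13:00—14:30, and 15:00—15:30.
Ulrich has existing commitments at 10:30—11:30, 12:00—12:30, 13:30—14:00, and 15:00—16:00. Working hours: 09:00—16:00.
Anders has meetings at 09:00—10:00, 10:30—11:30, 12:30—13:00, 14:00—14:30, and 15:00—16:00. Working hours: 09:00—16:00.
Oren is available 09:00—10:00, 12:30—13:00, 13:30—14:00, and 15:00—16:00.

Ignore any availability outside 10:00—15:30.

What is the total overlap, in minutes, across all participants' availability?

0 minutes

Ulrich free within 09:00–16:00: 09:00–10:30, 11:30–12:00, 12:30–13:30, 14:00–15:00.
Anders free within 09:00–16:00: 10:00–10:30, 11:30–12:30, 13:00–14:00, 14:30–15:00.
Tomás ∩ Ulrich: 09:30–10:30, 13:00–13:30, 14:00–14:30.
Tomás ∩ Ulrich ∩ Anders: 10:00–10:30, 13:00–13:30.
Tomás ∩ Ulrich ∩ Anders ∩ Oren: (none).
Restricted to 10:00–15:30: (none).
Total common minutes: 0.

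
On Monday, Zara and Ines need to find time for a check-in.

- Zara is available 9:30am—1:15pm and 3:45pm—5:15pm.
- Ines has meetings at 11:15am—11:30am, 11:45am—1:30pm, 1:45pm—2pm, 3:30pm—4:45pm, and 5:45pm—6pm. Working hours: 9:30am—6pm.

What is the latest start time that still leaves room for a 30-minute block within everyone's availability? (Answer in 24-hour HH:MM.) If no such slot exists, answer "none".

Ines free within 09:30–18:00: 09:30–11:15, 11:30–11:45, 13:30–13:45, 14:00–15:30, 16:45–17:45.
Zara ∩ Ines: 09:30–11:15, 11:30–11:45, 16:45–17:15.
Windows ≥ 30 min: 09:30–11:15, 16:45–17:15.
Latest start in the last window 16:45–17:15 is 17:15 − 30 min = 16:45.

16:45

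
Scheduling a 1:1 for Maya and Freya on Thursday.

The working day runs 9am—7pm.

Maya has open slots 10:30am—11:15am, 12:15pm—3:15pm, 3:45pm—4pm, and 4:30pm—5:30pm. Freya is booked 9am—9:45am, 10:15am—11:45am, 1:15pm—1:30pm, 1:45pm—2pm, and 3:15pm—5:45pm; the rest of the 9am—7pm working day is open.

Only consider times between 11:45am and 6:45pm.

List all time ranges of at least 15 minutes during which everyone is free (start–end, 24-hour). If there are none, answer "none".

12:15–13:15, 13:30–13:45, 14:00–15:15

Freya free within 09:00–19:00: 09:45–10:15, 11:45–13:15, 13:30–13:45, 14:00–15:15, 17:45–19:00.
Maya ∩ Freya: 12:15–13:15, 13:30–13:45, 14:00–15:15.
Restricted to 11:45–18:45: 12:15–13:15, 13:30–13:45, 14:00–15:15.
Windows ≥ 15 min: 12:15–13:15, 13:30–13:45, 14:00–15:15.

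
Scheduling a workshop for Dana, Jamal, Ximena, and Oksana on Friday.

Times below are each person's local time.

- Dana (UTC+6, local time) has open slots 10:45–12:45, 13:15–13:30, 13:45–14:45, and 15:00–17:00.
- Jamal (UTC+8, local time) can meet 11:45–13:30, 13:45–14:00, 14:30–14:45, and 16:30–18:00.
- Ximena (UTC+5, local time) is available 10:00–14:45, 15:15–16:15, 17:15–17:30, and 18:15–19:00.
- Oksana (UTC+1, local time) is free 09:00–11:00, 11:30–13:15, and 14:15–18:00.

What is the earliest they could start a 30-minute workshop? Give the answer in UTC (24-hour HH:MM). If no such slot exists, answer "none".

09:00

Dana → UTC: 04:45–06:45, 07:15–07:30, 07:45–08:45, 09:00–11:00.
Jamal → UTC: 03:45–05:30, 05:45–06:00, 06:30–06:45, 08:30–10:00.
Ximena → UTC: 05:00–09:45, 10:15–11:15, 12:15–12:30, 13:15–14:00.
Oksana → UTC: 08:00–10:00, 10:30–12:15, 13:15–17:00.
Dana ∩ Jamal: 04:45–05:30, 05:45–06:00, 06:30–06:45, 08:30–08:45, 09:00–10:00.
Dana ∩ Jamal ∩ Ximena: 05:00–05:30, 05:45–06:00, 06:30–06:45, 08:30–08:45, 09:00–09:45.
Dana ∩ Jamal ∩ Ximena ∩ Oksana: 08:30–08:45, 09:00–09:45.
Windows ≥ 30 min: 09:00–09:45.
Earliest such window starts at 09:00.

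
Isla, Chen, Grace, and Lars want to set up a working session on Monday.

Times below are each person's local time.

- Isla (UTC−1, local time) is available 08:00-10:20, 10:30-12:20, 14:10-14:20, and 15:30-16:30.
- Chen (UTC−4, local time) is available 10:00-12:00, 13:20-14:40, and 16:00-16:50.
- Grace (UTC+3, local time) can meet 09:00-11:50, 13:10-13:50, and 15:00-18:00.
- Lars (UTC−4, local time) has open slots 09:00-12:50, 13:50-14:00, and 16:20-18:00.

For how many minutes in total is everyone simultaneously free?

0 minutes

Isla → UTC: 09:00–11:20, 11:30–13:20, 15:10–15:20, 16:30–17:30.
Chen → UTC: 14:00–16:00, 17:20–18:40, 20:00–20:50.
Grace → UTC: 06:00–08:50, 10:10–10:50, 12:00–15:00.
Lars → UTC: 13:00–16:50, 17:50–18:00, 20:20–22:00.
Isla ∩ Chen: 15:10–15:20, 17:20–17:30.
Isla ∩ Chen ∩ Grace: (none).
Isla ∩ Chen ∩ Grace ∩ Lars: (none).
Total common minutes: 0.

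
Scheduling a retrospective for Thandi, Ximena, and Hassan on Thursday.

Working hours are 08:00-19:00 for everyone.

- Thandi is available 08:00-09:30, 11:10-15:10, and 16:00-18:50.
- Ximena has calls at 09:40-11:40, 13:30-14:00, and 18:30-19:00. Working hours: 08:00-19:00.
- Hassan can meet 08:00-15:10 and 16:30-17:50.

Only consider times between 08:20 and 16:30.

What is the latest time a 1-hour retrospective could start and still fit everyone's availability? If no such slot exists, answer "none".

Ximena free within 08:00–19:00: 08:00–09:40, 11:40–13:30, 14:00–18:30.
Thandi ∩ Ximena: 08:00–09:30, 11:40–13:30, 14:00–15:10, 16:00–18:30.
Thandi ∩ Ximena ∩ Hassan: 08:00–09:30, 11:40–13:30, 14:00–15:10, 16:30–17:50.
Restricted to 08:20–16:30: 08:20–09:30, 11:40–13:30, 14:00–15:10.
Windows ≥ 60 min: 08:20–09:30, 11:40–13:30, 14:00–15:10.
Latest start in the last window 14:00–15:10 is 15:10 − 60 min = 14:10.

14:10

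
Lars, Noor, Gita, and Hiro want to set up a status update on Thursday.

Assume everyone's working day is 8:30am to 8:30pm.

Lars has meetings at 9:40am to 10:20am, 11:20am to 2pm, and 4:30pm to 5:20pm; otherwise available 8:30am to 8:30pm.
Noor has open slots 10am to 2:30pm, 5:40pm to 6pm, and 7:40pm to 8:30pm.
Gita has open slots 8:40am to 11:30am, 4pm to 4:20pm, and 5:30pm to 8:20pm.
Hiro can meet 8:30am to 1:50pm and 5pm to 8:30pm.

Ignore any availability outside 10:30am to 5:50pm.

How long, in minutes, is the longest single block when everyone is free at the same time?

50 minutes

Lars free within 08:30–20:30: 08:30–09:40, 10:20–11:20, 14:00–16:30, 17:20–20:30.
Lars ∩ Noor: 10:20–11:20, 14:00–14:30, 17:40–18:00, 19:40–20:30.
Lars ∩ Noor ∩ Gita: 10:20–11:20, 17:40–18:00, 19:40–20:20.
Lars ∩ Noor ∩ Gita ∩ Hiro: 10:20–11:20, 17:40–18:00, 19:40–20:20.
Restricted to 10:30–17:50: 10:30–11:20, 17:40–17:50.
Common window lengths: 50, 10 min; longest is 50.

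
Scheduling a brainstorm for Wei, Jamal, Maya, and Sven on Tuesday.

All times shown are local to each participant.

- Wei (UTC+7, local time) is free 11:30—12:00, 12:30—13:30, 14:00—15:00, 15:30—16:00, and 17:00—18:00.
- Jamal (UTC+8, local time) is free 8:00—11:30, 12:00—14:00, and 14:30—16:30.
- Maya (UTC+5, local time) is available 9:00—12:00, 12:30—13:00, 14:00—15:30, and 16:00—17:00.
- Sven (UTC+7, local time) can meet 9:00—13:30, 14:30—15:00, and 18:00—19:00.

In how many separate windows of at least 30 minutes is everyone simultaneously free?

3

Wei → UTC: 04:30–05:00, 05:30–06:30, 07:00–08:00, 08:30–09:00, 10:00–11:00.
Jamal → UTC: 00:00–03:30, 04:00–06:00, 06:30–08:30.
Maya → UTC: 04:00–07:00, 07:30–08:00, 09:00–10:30, 11:00–12:00.
Sven → UTC: 02:00–06:30, 07:30–08:00, 11:00–12:00.
Wei ∩ Jamal: 04:30–05:00, 05:30–06:00, 07:00–08:00.
Wei ∩ Jamal ∩ Maya: 04:30–05:00, 05:30–06:00, 07:30–08:00.
Wei ∩ Jamal ∩ Maya ∩ Sven: 04:30–05:00, 05:30–06:00, 07:30–08:00.
Windows ≥ 30 min: 04:30–05:00, 05:30–06:00, 07:30–08:00.
That's 3 windows.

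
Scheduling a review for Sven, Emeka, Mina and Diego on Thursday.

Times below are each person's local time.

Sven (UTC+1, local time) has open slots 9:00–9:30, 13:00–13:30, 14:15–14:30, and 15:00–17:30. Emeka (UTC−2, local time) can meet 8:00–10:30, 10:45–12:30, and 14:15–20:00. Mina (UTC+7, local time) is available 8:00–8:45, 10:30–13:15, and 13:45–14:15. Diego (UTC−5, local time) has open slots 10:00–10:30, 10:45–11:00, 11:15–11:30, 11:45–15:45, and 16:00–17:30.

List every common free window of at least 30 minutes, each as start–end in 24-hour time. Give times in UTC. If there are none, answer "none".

none

Sven → UTC: 08:00–08:30, 12:00–12:30, 13:15–13:30, 14:00–16:30.
Emeka → UTC: 10:00–12:30, 12:45–14:30, 16:15–22:00.
Mina → UTC: 01:00–01:45, 03:30–06:15, 06:45–07:15.
Diego → UTC: 15:00–15:30, 15:45–16:00, 16:15–16:30, 16:45–20:45, 21:00–22:30.
Sven ∩ Emeka: 12:00–12:30, 13:15–13:30, 14:00–14:30, 16:15–16:30.
Sven ∩ Emeka ∩ Mina: (none).
Sven ∩ Emeka ∩ Mina ∩ Diego: (none).
Windows ≥ 30 min: (none).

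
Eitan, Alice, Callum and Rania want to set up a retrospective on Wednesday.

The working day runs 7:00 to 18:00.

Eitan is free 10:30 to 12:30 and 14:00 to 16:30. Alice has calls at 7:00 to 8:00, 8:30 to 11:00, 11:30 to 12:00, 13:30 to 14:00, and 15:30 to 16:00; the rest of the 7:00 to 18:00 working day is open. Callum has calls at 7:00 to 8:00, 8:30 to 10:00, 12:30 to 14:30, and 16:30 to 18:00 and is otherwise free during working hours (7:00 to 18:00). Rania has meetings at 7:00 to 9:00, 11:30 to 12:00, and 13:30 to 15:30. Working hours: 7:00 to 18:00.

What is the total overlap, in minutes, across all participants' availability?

Alice free within 07:00–18:00: 08:00–08:30, 11:00–11:30, 12:00–13:30, 14:00–15:30, 16:00–18:00.
Callum free within 07:00–18:00: 08:00–08:30, 10:00–12:30, 14:30–16:30.
Rania free within 07:00–18:00: 09:00–11:30, 12:00–13:30, 15:30–18:00.
Eitan ∩ Alice: 11:00–11:30, 12:00–12:30, 14:00–15:30, 16:00–16:30.
Eitan ∩ Alice ∩ Callum: 11:00–11:30, 12:00–12:30, 14:30–15:30, 16:00–16:30.
Eitan ∩ Alice ∩ Callum ∩ Rania: 11:00–11:30, 12:00–12:30, 16:00–16:30.
Total common minutes: 30 + 30 + 30 = 90.

90 minutes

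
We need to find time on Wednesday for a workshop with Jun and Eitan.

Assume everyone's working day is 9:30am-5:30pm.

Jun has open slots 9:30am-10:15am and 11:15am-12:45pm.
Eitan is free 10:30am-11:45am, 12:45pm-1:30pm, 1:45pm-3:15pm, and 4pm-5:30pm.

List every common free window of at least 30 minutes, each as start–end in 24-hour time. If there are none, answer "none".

Jun ∩ Eitan: 11:15–11:45.
Windows ≥ 30 min: 11:15–11:45.

11:15–11:45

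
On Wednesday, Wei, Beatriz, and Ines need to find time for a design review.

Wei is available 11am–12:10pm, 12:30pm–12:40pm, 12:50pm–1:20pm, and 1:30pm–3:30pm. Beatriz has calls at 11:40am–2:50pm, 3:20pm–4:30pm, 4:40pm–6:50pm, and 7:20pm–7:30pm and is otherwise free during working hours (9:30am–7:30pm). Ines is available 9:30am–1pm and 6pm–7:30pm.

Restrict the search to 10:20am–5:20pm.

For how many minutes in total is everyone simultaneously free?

Beatriz free within 09:30–19:30: 09:30–11:40, 14:50–15:20, 16:30–16:40, 18:50–19:20.
Wei ∩ Beatriz: 11:00–11:40, 14:50–15:20.
Wei ∩ Beatriz ∩ Ines: 11:00–11:40.
Restricted to 10:20–17:20: 11:00–11:40.
Total common minutes: 40.

40 minutes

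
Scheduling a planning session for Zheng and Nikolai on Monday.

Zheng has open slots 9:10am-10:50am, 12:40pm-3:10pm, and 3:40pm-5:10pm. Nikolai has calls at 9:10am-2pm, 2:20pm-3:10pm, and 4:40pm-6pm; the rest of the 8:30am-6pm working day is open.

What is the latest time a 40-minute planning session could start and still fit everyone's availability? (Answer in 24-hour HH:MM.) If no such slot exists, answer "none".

Nikolai free within 08:30–18:00: 08:30–09:10, 14:00–14:20, 15:10–16:40.
Zheng ∩ Nikolai: 14:00–14:20, 15:40–16:40.
Windows ≥ 40 min: 15:40–16:40.
Latest start in the last window 15:40–16:40 is 16:40 − 40 min = 16:00.

16:00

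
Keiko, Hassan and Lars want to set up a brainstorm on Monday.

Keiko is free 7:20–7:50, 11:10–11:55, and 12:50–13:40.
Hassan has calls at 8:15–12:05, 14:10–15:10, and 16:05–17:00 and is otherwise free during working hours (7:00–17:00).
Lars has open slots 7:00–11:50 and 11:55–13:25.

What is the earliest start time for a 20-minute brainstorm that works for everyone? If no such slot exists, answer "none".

07:20

Hassan free within 07:00–17:00: 07:00–08:15, 12:05–14:10, 15:10–16:05.
Keiko ∩ Hassan: 07:20–07:50, 12:50–13:40.
Keiko ∩ Hassan ∩ Lars: 07:20–07:50, 12:50–13:25.
Windows ≥ 20 min: 07:20–07:50, 12:50–13:25.
Earliest such window starts at 07:20.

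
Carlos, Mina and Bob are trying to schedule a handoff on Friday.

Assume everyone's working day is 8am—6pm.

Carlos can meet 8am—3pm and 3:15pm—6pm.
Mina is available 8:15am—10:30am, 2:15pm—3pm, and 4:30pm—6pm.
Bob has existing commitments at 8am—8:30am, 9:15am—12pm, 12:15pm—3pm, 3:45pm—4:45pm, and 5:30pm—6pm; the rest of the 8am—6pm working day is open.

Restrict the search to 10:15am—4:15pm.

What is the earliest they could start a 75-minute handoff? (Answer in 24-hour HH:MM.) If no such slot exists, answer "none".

Bob free within 08:00–18:00: 08:30–09:15, 12:00–12:15, 15:00–15:45, 16:45–17:30.
Carlos ∩ Mina: 08:15–10:30, 14:15–15:00, 16:30–18:00.
Carlos ∩ Mina ∩ Bob: 08:30–09:15, 16:45–17:30.
Restricted to 10:15–16:15: (none).
Windows ≥ 75 min: (none).

none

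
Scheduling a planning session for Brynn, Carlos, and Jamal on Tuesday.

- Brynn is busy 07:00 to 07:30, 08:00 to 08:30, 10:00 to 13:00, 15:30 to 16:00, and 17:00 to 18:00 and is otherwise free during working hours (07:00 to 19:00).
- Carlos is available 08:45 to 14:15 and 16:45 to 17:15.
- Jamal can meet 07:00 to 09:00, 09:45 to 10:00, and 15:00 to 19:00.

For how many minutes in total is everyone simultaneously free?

45 minutes

Brynn free within 07:00–19:00: 07:30–08:00, 08:30–10:00, 13:00–15:30, 16:00–17:00, 18:00–19:00.
Brynn ∩ Carlos: 08:45–10:00, 13:00–14:15, 16:45–17:00.
Brynn ∩ Carlos ∩ Jamal: 08:45–09:00, 09:45–10:00, 16:45–17:00.
Total common minutes: 15 + 15 + 15 = 45.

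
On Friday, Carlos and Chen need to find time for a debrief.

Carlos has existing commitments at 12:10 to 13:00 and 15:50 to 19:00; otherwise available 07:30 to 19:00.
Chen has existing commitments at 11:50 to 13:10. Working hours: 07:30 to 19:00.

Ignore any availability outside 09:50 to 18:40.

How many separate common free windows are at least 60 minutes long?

Carlos free within 07:30–19:00: 07:30–12:10, 13:00–15:50.
Chen free within 07:30–19:00: 07:30–11:50, 13:10–19:00.
Carlos ∩ Chen: 07:30–11:50, 13:10–15:50.
Restricted to 09:50–18:40: 09:50–11:50, 13:10–15:50.
Windows ≥ 60 min: 09:50–11:50, 13:10–15:50.
That's 2 windows.

2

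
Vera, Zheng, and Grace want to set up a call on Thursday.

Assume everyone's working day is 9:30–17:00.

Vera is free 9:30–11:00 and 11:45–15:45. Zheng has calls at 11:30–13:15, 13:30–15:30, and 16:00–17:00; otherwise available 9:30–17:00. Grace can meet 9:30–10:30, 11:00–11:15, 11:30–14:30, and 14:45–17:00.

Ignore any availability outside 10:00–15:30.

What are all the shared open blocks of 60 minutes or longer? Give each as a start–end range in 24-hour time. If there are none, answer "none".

none

Zheng free within 09:30–17:00: 09:30–11:30, 13:15–13:30, 15:30–16:00.
Vera ∩ Zheng: 09:30–11:00, 13:15–13:30, 15:30–15:45.
Vera ∩ Zheng ∩ Grace: 09:30–10:30, 13:15–13:30, 15:30–15:45.
Restricted to 10:00–15:30: 10:00–10:30, 13:15–13:30.
Windows ≥ 60 min: (none).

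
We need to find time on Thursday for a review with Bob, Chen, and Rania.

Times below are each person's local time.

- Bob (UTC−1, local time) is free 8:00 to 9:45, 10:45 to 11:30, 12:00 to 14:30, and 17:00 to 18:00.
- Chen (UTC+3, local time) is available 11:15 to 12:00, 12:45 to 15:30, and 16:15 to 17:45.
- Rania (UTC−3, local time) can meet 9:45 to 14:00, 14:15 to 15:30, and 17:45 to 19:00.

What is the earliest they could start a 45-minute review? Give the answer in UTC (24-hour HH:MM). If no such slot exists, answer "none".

Bob → UTC: 09:00–10:45, 11:45–12:30, 13:00–15:30, 18:00–19:00.
Chen → UTC: 08:15–09:00, 09:45–12:30, 13:15–14:45.
Rania → UTC: 12:45–17:00, 17:15–18:30, 20:45–22:00.
Bob ∩ Chen: 09:45–10:45, 11:45–12:30, 13:15–14:45.
Bob ∩ Chen ∩ Rania: 13:15–14:45.
Windows ≥ 45 min: 13:15–14:45.
Earliest such window starts at 13:15.

13:15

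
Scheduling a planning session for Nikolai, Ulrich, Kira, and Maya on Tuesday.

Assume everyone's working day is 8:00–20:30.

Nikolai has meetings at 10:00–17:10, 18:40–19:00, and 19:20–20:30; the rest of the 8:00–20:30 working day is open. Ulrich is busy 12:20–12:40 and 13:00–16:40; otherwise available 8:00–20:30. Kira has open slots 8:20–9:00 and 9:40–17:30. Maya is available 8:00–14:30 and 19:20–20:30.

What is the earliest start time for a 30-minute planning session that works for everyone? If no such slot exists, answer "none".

Nikolai free within 08:00–20:30: 08:00–10:00, 17:10–18:40, 19:00–19:20.
Ulrich free within 08:00–20:30: 08:00–12:20, 12:40–13:00, 16:40–20:30.
Nikolai ∩ Ulrich: 08:00–10:00, 17:10–18:40, 19:00–19:20.
Nikolai ∩ Ulrich ∩ Kira: 08:20–09:00, 09:40–10:00, 17:10–17:30.
Nikolai ∩ Ulrich ∩ Kira ∩ Maya: 08:20–09:00, 09:40–10:00.
Windows ≥ 30 min: 08:20–09:00.
Earliest such window starts at 08:20.

08:20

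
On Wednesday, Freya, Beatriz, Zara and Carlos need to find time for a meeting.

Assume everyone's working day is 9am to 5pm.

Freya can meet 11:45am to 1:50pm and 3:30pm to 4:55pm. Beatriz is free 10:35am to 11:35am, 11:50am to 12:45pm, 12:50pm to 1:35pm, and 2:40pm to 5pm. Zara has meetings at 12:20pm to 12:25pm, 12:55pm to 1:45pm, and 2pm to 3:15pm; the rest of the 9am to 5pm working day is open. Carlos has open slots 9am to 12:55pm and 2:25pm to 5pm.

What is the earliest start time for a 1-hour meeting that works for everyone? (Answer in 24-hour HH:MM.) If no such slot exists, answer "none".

15:30

Zara free within 09:00–17:00: 09:00–12:20, 12:25–12:55, 13:45–14:00, 15:15–17:00.
Freya ∩ Beatriz: 11:50–12:45, 12:50–13:35, 15:30–16:55.
Freya ∩ Beatriz ∩ Zara: 11:50–12:20, 12:25–12:45, 12:50–12:55, 15:30–16:55.
Freya ∩ Beatriz ∩ Zara ∩ Carlos: 11:50–12:20, 12:25–12:45, 12:50–12:55, 15:30–16:55.
Windows ≥ 60 min: 15:30–16:55.
Earliest such window starts at 15:30.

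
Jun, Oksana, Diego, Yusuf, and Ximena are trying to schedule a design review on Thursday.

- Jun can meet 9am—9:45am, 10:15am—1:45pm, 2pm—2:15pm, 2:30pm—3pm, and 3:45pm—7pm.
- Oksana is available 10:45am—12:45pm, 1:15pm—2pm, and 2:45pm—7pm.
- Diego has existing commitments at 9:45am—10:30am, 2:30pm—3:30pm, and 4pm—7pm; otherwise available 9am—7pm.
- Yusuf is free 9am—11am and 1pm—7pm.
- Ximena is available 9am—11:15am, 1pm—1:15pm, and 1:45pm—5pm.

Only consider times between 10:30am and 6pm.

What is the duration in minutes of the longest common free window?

Diego free within 09:00–19:00: 09:00–09:45, 10:30–14:30, 15:30–16:00.
Jun ∩ Oksana: 10:45–12:45, 13:15–13:45, 14:45–15:00, 15:45–19:00.
Jun ∩ Oksana ∩ Diego: 10:45–12:45, 13:15–13:45, 15:45–16:00.
Jun ∩ Oksana ∩ Diego ∩ Yusuf: 10:45–11:00, 13:15–13:45, 15:45–16:00.
Jun ∩ Oksana ∩ Diego ∩ Yusuf ∩ Ximena: 10:45–11:00, 15:45–16:00.
Restricted to 10:30–18:00: 10:45–11:00, 15:45–16:00.
Common window lengths: 15, 15 min; longest is 15.

15 minutes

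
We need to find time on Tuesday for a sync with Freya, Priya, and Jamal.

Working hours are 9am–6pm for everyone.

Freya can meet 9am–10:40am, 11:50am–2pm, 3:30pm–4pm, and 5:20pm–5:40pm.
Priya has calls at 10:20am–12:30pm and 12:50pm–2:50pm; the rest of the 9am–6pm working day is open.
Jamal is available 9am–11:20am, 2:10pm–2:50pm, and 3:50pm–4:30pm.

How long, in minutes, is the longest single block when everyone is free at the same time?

Priya free within 09:00–18:00: 09:00–10:20, 12:30–12:50, 14:50–18:00.
Freya ∩ Priya: 09:00–10:20, 12:30–12:50, 15:30–16:00, 17:20–17:40.
Freya ∩ Priya ∩ Jamal: 09:00–10:20, 15:50–16:00.
Common window lengths: 80, 10 min; longest is 80.

80 minutes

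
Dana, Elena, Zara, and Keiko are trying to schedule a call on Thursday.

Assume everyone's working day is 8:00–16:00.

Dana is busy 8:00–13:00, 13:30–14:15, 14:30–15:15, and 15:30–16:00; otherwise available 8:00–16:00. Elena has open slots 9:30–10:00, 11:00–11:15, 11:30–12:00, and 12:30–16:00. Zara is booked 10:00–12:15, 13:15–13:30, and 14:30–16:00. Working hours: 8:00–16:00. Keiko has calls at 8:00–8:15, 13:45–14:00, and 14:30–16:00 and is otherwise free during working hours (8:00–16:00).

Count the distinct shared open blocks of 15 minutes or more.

2

Dana free within 08:00–16:00: 13:00–13:30, 14:15–14:30, 15:15–15:30.
Zara free within 08:00–16:00: 08:00–10:00, 12:15–13:15, 13:30–14:30.
Keiko free within 08:00–16:00: 08:15–13:45, 14:00–14:30.
Dana ∩ Elena: 13:00–13:30, 14:15–14:30, 15:15–15:30.
Dana ∩ Elena ∩ Zara: 13:00–13:15, 14:15–14:30.
Dana ∩ Elena ∩ Zara ∩ Keiko: 13:00–13:15, 14:15–14:30.
Windows ≥ 15 min: 13:00–13:15, 14:15–14:30.
That's 2 windows.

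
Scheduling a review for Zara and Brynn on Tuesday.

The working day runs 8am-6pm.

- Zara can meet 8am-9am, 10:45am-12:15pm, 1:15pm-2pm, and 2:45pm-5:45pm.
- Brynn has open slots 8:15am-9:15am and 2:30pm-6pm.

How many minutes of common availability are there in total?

225 minutes

Zara ∩ Brynn: 08:15–09:00, 14:45–17:45.
Total common minutes: 45 + 180 = 225.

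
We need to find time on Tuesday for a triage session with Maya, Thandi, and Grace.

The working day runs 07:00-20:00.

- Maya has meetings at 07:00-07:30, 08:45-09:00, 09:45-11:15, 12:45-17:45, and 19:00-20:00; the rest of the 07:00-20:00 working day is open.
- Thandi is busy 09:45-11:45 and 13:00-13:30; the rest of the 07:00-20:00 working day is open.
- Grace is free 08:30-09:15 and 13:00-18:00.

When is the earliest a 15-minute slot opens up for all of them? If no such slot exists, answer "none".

Maya free within 07:00–20:00: 07:30–08:45, 09:00–09:45, 11:15–12:45, 17:45–19:00.
Thandi free within 07:00–20:00: 07:00–09:45, 11:45–13:00, 13:30–20:00.
Maya ∩ Thandi: 07:30–08:45, 09:00–09:45, 11:45–12:45, 17:45–19:00.
Maya ∩ Thandi ∩ Grace: 08:30–08:45, 09:00–09:15, 17:45–18:00.
Windows ≥ 15 min: 08:30–08:45, 09:00–09:15, 17:45–18:00.
Earliest such window starts at 08:30.

08:30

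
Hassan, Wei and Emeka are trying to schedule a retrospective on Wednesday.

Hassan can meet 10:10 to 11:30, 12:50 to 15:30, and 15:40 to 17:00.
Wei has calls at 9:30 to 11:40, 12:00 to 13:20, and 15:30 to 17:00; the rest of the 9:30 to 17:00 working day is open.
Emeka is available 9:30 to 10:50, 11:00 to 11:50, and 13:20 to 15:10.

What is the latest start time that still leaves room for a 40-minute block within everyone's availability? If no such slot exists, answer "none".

Wei free within 09:30–17:00: 11:40–12:00, 13:20–15:30.
Hassan ∩ Wei: 13:20–15:30.
Hassan ∩ Wei ∩ Emeka: 13:20–15:10.
Windows ≥ 40 min: 13:20–15:10.
Latest start in the last window 13:20–15:10 is 15:10 − 40 min = 14:30.

14:30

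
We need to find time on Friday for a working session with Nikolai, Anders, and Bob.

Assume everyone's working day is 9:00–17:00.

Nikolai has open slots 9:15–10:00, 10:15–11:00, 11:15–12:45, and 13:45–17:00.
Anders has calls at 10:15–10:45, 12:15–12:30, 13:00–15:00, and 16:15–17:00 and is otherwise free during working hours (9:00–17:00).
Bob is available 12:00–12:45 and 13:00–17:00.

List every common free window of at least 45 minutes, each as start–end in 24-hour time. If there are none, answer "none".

15:00–16:15

Anders free within 09:00–17:00: 09:00–10:15, 10:45–12:15, 12:30–13:00, 15:00–16:15.
Nikolai ∩ Anders: 09:15–10:00, 10:45–11:00, 11:15–12:15, 12:30–12:45, 15:00–16:15.
Nikolai ∩ Anders ∩ Bob: 12:00–12:15, 12:30–12:45, 15:00–16:15.
Windows ≥ 45 min: 15:00–16:15.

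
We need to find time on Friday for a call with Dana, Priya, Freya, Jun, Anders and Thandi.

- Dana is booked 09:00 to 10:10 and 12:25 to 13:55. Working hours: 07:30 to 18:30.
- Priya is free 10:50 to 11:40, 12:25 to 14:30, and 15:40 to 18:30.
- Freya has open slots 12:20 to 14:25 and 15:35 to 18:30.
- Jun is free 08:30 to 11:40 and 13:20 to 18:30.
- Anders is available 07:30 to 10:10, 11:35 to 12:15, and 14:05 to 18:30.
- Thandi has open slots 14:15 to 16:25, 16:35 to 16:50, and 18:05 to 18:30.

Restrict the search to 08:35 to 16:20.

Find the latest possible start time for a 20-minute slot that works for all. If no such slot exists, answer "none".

16:00

Dana free within 07:30–18:30: 07:30–09:00, 10:10–12:25, 13:55–18:30.
Dana ∩ Priya: 10:50–11:40, 13:55–14:30, 15:40–18:30.
Dana ∩ Priya ∩ Freya: 13:55–14:25, 15:40–18:30.
Dana ∩ Priya ∩ Freya ∩ Jun: 13:55–14:25, 15:40–18:30.
Dana ∩ Priya ∩ Freya ∩ Jun ∩ Anders: 14:05–14:25, 15:40–18:30.
Dana ∩ Priya ∩ Freya ∩ Jun ∩ Anders ∩ Thandi: 14:15–14:25, 15:40–16:25, 16:35–16:50, 18:05–18:30.
Restricted to 08:35–16:20: 14:15–14:25, 15:40–16:20.
Windows ≥ 20 min: 15:40–16:20.
Latest start in the last window 15:40–16:20 is 16:20 − 20 min = 16:00.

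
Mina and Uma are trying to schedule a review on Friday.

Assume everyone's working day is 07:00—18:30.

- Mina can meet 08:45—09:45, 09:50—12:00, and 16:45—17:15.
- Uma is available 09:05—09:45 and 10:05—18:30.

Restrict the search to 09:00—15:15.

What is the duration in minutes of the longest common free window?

115 minutes

Mina ∩ Uma: 09:05–09:45, 10:05–12:00, 16:45–17:15.
Restricted to 09:00–15:15: 09:05–09:45, 10:05–12:00.
Common window lengths: 40, 115 min; longest is 115.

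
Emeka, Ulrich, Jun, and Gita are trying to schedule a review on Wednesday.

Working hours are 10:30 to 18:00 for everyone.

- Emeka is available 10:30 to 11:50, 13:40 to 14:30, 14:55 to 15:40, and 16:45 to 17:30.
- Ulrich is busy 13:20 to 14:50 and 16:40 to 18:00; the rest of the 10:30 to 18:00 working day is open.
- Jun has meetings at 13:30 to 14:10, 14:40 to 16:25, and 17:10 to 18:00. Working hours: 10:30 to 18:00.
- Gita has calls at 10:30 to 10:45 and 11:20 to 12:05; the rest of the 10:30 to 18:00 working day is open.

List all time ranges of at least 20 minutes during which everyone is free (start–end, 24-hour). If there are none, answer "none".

Ulrich free within 10:30–18:00: 10:30–13:20, 14:50–16:40.
Jun free within 10:30–18:00: 10:30–13:30, 14:10–14:40, 16:25–17:10.
Gita free within 10:30–18:00: 10:45–11:20, 12:05–18:00.
Emeka ∩ Ulrich: 10:30–11:50, 14:55–15:40.
Emeka ∩ Ulrich ∩ Jun: 10:30–11:50.
Emeka ∩ Ulrich ∩ Jun ∩ Gita: 10:45–11:20.
Windows ≥ 20 min: 10:45–11:20.

10:45–11:20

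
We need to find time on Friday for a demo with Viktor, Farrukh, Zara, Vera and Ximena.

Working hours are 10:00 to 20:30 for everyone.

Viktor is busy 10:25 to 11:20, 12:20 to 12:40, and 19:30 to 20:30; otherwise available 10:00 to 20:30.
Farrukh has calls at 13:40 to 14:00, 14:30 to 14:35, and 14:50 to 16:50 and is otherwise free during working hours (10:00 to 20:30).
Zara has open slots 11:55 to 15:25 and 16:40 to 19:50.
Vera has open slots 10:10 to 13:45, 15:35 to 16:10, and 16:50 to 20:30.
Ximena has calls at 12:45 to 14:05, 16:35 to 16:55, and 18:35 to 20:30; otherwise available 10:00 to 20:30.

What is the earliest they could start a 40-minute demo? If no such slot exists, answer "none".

16:55

Viktor free within 10:00–20:30: 10:00–10:25, 11:20–12:20, 12:40–19:30.
Farrukh free within 10:00–20:30: 10:00–13:40, 14:00–14:30, 14:35–14:50, 16:50–20:30.
Ximena free within 10:00–20:30: 10:00–12:45, 14:05–16:35, 16:55–18:35.
Viktor ∩ Farrukh: 10:00–10:25, 11:20–12:20, 12:40–13:40, 14:00–14:30, 14:35–14:50, 16:50–19:30.
Viktor ∩ Farrukh ∩ Zara: 11:55–12:20, 12:40–13:40, 14:00–14:30, 14:35–14:50, 16:50–19:30.
Viktor ∩ Farrukh ∩ Zara ∩ Vera: 11:55–12:20, 12:40–13:40, 16:50–19:30.
Viktor ∩ Farrukh ∩ Zara ∩ Vera ∩ Ximena: 11:55–12:20, 12:40–12:45, 16:55–18:35.
Windows ≥ 40 min: 16:55–18:35.
Earliest such window starts at 16:55.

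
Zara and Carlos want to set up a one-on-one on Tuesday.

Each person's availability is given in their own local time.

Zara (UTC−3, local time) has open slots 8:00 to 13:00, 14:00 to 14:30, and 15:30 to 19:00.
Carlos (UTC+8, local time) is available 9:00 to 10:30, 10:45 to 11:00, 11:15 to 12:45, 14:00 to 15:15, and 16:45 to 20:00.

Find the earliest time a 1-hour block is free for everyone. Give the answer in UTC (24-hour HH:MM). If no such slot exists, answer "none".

Zara → UTC: 11:00–16:00, 17:00–17:30, 18:30–22:00.
Carlos → UTC: 01:00–02:30, 02:45–03:00, 03:15–04:45, 06:00–07:15, 08:45–12:00.
Zara ∩ Carlos: 11:00–12:00.
Windows ≥ 60 min: 11:00–12:00.
Earliest such window starts at 11:00.

11:00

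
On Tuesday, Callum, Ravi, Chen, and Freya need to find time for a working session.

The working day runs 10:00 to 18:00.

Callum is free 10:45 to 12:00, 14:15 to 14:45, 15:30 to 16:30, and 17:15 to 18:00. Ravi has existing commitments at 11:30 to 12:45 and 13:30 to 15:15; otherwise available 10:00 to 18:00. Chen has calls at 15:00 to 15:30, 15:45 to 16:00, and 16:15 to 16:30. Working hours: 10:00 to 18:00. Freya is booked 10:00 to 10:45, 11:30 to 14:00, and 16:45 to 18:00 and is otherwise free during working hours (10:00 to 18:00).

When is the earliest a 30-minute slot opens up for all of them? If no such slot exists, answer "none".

Ravi free within 10:00–18:00: 10:00–11:30, 12:45–13:30, 15:15–18:00.
Chen free within 10:00–18:00: 10:00–15:00, 15:30–15:45, 16:00–16:15, 16:30–18:00.
Freya free within 10:00–18:00: 10:45–11:30, 14:00–16:45.
Callum ∩ Ravi: 10:45–11:30, 15:30–16:30, 17:15–18:00.
Callum ∩ Ravi ∩ Chen: 10:45–11:30, 15:30–15:45, 16:00–16:15, 17:15–18:00.
Callum ∩ Ravi ∩ Chen ∩ Freya: 10:45–11:30, 15:30–15:45, 16:00–16:15.
Windows ≥ 30 min: 10:45–11:30.
Earliest such window starts at 10:45.

10:45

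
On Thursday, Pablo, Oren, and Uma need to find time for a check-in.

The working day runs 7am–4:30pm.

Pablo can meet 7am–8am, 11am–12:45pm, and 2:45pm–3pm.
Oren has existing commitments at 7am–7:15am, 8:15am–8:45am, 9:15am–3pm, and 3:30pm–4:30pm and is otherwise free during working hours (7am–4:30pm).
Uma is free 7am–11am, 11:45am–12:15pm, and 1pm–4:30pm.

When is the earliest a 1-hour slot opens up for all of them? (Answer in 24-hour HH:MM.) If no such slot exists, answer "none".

none

Oren free within 07:00–16:30: 07:15–08:15, 08:45–09:15, 15:00–15:30.
Pablo ∩ Oren: 07:15–08:00.
Pablo ∩ Oren ∩ Uma: 07:15–08:00.
Windows ≥ 60 min: (none).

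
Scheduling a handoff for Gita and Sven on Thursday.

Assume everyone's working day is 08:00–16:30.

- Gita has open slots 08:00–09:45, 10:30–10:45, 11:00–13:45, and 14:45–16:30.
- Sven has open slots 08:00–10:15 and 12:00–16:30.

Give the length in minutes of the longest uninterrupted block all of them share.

105 minutes

Gita ∩ Sven: 08:00–09:45, 12:00–13:45, 14:45–16:30.
Common window lengths: 105, 105, 105 min; longest is 105.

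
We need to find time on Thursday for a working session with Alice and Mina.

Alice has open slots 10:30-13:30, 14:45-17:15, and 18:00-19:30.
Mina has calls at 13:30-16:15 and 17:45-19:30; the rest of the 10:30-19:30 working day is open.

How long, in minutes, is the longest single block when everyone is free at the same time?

Mina free within 10:30–19:30: 10:30–13:30, 16:15–17:45.
Alice ∩ Mina: 10:30–13:30, 16:15–17:15.
Common window lengths: 180, 60 min; longest is 180.

180 minutes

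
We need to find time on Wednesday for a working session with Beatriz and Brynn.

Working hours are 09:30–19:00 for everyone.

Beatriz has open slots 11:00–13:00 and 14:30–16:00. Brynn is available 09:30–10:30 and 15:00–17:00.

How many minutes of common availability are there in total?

Beatriz ∩ Brynn: 15:00–16:00.
Total common minutes: 60.

60 minutes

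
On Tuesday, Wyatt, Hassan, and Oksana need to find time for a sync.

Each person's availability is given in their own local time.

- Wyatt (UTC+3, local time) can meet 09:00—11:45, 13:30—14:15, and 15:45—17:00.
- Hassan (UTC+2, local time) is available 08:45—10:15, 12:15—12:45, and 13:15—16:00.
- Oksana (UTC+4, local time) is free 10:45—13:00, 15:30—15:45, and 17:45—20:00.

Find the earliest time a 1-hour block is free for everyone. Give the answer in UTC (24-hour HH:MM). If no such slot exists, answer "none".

Wyatt → UTC: 06:00–08:45, 10:30–11:15, 12:45–14:00.
Hassan → UTC: 06:45–08:15, 10:15–10:45, 11:15–14:00.
Oksana → UTC: 06:45–09:00, 11:30–11:45, 13:45–16:00.
Wyatt ∩ Hassan: 06:45–08:15, 10:30–10:45, 12:45–14:00.
Wyatt ∩ Hassan ∩ Oksana: 06:45–08:15, 13:45–14:00.
Windows ≥ 60 min: 06:45–08:15.
Earliest such window starts at 06:45.

06:45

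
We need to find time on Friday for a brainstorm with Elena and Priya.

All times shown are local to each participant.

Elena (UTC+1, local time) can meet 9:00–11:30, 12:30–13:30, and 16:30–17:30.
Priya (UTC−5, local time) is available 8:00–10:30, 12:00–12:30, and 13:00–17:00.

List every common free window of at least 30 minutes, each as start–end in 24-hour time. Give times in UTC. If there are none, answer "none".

Elena → UTC: 08:00–10:30, 11:30–12:30, 15:30–16:30.
Priya → UTC: 13:00–15:30, 17:00–17:30, 18:00–22:00.
Elena ∩ Priya: (none).
Windows ≥ 30 min: (none).

none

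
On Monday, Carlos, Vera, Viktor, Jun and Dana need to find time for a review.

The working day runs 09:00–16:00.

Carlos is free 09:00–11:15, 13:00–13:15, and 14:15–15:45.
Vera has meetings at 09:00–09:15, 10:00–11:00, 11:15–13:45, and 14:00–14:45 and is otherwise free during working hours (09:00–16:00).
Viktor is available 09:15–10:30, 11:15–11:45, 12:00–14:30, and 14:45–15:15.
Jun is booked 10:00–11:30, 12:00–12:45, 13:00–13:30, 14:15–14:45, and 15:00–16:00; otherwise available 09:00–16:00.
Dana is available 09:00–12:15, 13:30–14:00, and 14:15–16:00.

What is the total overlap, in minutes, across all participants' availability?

Vera free within 09:00–16:00: 09:15–10:00, 11:00–11:15, 13:45–14:00, 14:45–16:00.
Jun free within 09:00–16:00: 09:00–10:00, 11:30–12:00, 12:45–13:00, 13:30–14:15, 14:45–15:00.
Carlos ∩ Vera: 09:15–10:00, 11:00–11:15, 14:45–15:45.
Carlos ∩ Vera ∩ Viktor: 09:15–10:00, 14:45–15:15.
Carlos ∩ Vera ∩ Viktor ∩ Jun: 09:15–10:00, 14:45–15:00.
Carlos ∩ Vera ∩ Viktor ∩ Jun ∩ Dana: 09:15–10:00, 14:45–15:00.
Total common minutes: 45 + 15 = 60.

60 minutes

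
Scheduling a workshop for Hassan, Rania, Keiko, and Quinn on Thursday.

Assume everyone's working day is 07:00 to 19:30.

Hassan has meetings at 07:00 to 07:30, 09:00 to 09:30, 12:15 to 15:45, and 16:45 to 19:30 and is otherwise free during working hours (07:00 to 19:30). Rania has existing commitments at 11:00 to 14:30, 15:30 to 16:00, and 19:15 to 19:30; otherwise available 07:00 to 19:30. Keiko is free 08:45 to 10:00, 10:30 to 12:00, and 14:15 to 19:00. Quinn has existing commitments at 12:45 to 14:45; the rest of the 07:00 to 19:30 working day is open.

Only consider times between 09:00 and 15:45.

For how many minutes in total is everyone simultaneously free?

60 minutes

Hassan free within 07:00–19:30: 07:30–09:00, 09:30–12:15, 15:45–16:45.
Rania free within 07:00–19:30: 07:00–11:00, 14:30–15:30, 16:00–19:15.
Quinn free within 07:00–19:30: 07:00–12:45, 14:45–19:30.
Hassan ∩ Rania: 07:30–09:00, 09:30–11:00, 16:00–16:45.
Hassan ∩ Rania ∩ Keiko: 08:45–09:00, 09:30–10:00, 10:30–11:00, 16:00–16:45.
Hassan ∩ Rania ∩ Keiko ∩ Quinn: 08:45–09:00, 09:30–10:00, 10:30–11:00, 16:00–16:45.
Restricted to 09:00–15:45: 09:30–10:00, 10:30–11:00.
Total common minutes: 30 + 30 = 60.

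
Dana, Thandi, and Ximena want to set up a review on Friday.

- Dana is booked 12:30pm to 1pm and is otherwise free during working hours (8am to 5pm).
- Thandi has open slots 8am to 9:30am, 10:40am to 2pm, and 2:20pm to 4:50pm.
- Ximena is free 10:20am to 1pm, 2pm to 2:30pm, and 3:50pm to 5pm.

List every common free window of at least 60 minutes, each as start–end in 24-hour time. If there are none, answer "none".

10:40–12:30, 15:50–16:50

Dana free within 08:00–17:00: 08:00–12:30, 13:00–17:00.
Dana ∩ Thandi: 08:00–09:30, 10:40–12:30, 13:00–14:00, 14:20–16:50.
Dana ∩ Thandi ∩ Ximena: 10:40–12:30, 14:20–14:30, 15:50–16:50.
Windows ≥ 60 min: 10:40–12:30, 15:50–16:50.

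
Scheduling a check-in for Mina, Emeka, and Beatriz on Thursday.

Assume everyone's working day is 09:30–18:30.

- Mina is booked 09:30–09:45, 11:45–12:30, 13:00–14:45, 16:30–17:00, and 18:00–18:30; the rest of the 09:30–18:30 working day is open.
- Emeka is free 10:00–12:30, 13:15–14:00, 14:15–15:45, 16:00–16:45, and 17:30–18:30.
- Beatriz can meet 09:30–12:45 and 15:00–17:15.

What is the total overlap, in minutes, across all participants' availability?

180 minutes

Mina free within 09:30–18:30: 09:45–11:45, 12:30–13:00, 14:45–16:30, 17:00–18:00.
Mina ∩ Emeka: 10:00–11:45, 14:45–15:45, 16:00–16:30, 17:30–18:00.
Mina ∩ Emeka ∩ Beatriz: 10:00–11:45, 15:00–15:45, 16:00–16:30.
Total common minutes: 105 + 45 + 30 = 180.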